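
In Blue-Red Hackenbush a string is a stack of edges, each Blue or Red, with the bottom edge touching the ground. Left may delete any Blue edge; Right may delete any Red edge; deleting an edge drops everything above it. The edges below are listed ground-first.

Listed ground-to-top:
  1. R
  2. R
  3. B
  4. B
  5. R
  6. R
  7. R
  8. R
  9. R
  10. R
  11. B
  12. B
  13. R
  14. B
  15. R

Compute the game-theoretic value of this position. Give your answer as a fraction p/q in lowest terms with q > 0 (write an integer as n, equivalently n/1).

value_1 [R]  L=[]  R=[0]  so -1
value_2 [RR]  L=[]  R=[-1, 0]  so -2
value_3 [RRB]  L=[-2]  R=[-1, 0]  so -3/2
value_4 [RRBB]  L=[-2, -3/2]  R=[-1, 0]  so -5/4
value_5 [RRBBR]  L=[-2, -3/2]  R=[-5/4, -1, 0]  so -11/8
value_6 [RRBBRR]  L=[-2, -3/2]  R=[-11/8, -5/4, -1, 0]  so -23/16
value_7 [RRBBRRR]  L=[-2, -3/2]  R=[-23/16, -11/8, -5/4, -1, 0]  so -47/32
value_8 [RRBBRRRR]  L=[-2, -3/2]  R=[-47/32, -23/16, -11/8, -5/4, -1, 0]  so -95/64
value_9 [RRBBRRRRR]  L=[-2, -3/2]  R=[-95/64, -47/32, -23/16, -11/8, -5/4, -1, 0]  so -191/128
value_10 [RRBBRRRRRR]  L=[-2, -3/2]  R=[-191/128, -95/64, -47/32, -23/16, -11/8, -5/4, -1, 0]  so -383/256
value_11 [RRBBRRRRRRB]  L=[-2, -3/2, -383/256]  R=[-191/128, -95/64, -47/32, -23/16, -11/8, -5/4, -1, 0]  so -765/512
value_12 [RRBBRRRRRRBB]  L=[-2, -3/2, -383/256, -765/512]  R=[-191/128, -95/64, -47/32, -23/16, -11/8, -5/4, -1, 0]  so -1529/1024
value_13 [RRBBRRRRRRBBR]  L=[-2, -3/2, -383/256, -765/512]  R=[-1529/1024, -191/128, -95/64, -47/32, -23/16, -11/8, -5/4, -1, 0]  so -3059/2048
value_14 [RRBBRRRRRRBBRB]  L=[-2, -3/2, -383/256, -765/512, -3059/2048]  R=[-1529/1024, -191/128, -95/64, -47/32, -23/16, -11/8, -5/4, -1, 0]  so -6117/4096
value_15 [RRBBRRRRRRBBRBR]  L=[-2, -3/2, -383/256, -765/512, -3059/2048]  R=[-6117/4096, -1529/1024, -191/128, -95/64, -47/32, -23/16, -11/8, -5/4, -1, 0]  so -12235/8192

-12235/8192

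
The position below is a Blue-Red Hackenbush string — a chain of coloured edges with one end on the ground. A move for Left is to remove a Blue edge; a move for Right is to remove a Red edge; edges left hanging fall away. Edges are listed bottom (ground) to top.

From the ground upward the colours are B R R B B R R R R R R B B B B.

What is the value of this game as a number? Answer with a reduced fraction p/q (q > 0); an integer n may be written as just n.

Build val(s[:k]) for k = 1..15, string s = B R R B B R R R R R R B B B B.
1 of 15 · B · max L 0 · min R +∞ gives 1
2 of 15 · BR · max L 0 · min R 1 gives 1/2
3 of 15 · BRR · max L 0 · min R 1/2 gives 1/4
4 of 15 · BRRB · max L 1/4 · min R 1/2 gives 3/8
5 of 15 · BRRBB · max L 3/8 · min R 1/2 gives 7/16
6 of 15 · BRRBBR · max L 3/8 · min R 7/16 gives 13/32
7 of 15 · BRRBBRR · max L 3/8 · min R 13/32 gives 25/64
8 of 15 · BRRBBRRR · max L 3/8 · min R 25/64 gives 49/128
9 of 15 · BRRBBRRRR · max L 3/8 · min R 49/128 gives 97/256
10 of 15 · BRRBBRRRRR · max L 3/8 · min R 97/256 gives 193/512
11 of 15 · BRRBBRRRRRR · max L 3/8 · min R 193/512 gives 385/1024
12 of 15 · BRRBBRRRRRRB · max L 385/1024 · min R 193/512 gives 771/2048
13 of 15 · BRRBBRRRRRRBB · max L 771/2048 · min R 193/512 gives 1543/4096
14 of 15 · BRRBBRRRRRRBBB · max L 1543/4096 · min R 193/512 gives 3087/8192
15 of 15 · BRRBBRRRRRRBBBB · max L 3087/8192 · min R 193/512 gives 6175/16384

6175/16384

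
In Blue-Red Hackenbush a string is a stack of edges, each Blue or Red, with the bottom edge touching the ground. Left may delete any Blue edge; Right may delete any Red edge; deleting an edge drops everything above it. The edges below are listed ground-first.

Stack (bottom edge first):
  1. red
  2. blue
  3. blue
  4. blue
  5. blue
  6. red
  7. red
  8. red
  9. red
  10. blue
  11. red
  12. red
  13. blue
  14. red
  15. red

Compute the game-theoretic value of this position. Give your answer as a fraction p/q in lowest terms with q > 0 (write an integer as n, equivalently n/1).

val_1 [r]  L=[none]  R=[0]  gives -1
val_2 [rb]  L=[-1]  R=[0]  gives -1/2
val_3 [rbb]  L=[-1,-1/2]  R=[0]  gives -1/4
val_4 [rbbb]  L=[-1,-1/2,-1/4]  R=[0]  gives -1/8
val_5 [rbbbb]  L=[-1,-1/2,-1/4,-1/8]  R=[0]  gives -1/16
val_6 [rbbbbr]  L=[-1,-1/2,-1/4,-1/8]  R=[-1/16,0]  gives -3/32
val_7 [rbbbbrr]  L=[-1,-1/2,-1/4,-1/8]  R=[-3/32,-1/16,0]  gives -7/64
val_8 [rbbbbrrr]  L=[-1,-1/2,-1/4,-1/8]  R=[-7/64,-3/32,-1/16,0]  gives -15/128
val_9 [rbbbbrrrr]  L=[-1,-1/2,-1/4,-1/8]  R=[-15/128,-7/64,-3/32,-1/16,0]  gives -31/256
val_10 [rbbbbrrrrb]  L=[-1,-1/2,-1/4,-1/8,-31/256]  R=[-15/128,-7/64,-3/32,-1/16,0]  gives -61/512
val_11 [rbbbbrrrrbr]  L=[-1,-1/2,-1/4,-1/8,-31/256]  R=[-61/512,-15/128,-7/64,-3/32,-1/16,0]  gives -123/1024
val_12 [rbbbbrrrrbrr]  L=[-1,-1/2,-1/4,-1/8,-31/256]  R=[-123/1024,-61/512,-15/128,-7/64,-3/32,-1/16,0]  gives -247/2048
val_13 [rbbbbrrrrbrrb]  L=[-1,-1/2,-1/4,-1/8,-31/256,-247/2048]  R=[-123/1024,-61/512,-15/128,-7/64,-3/32,-1/16,0]  gives -493/4096
val_14 [rbbbbrrrrbrrbr]  L=[-1,-1/2,-1/4,-1/8,-31/256,-247/2048]  R=[-493/4096,-123/1024,-61/512,-15/128,-7/64,-3/32,-1/16,0]  gives -987/8192
val_15 [rbbbbrrrrbrrbrr]  L=[-1,-1/2,-1/4,-1/8,-31/256,-247/2048]  R=[-987/8192,-493/4096,-123/1024,-61/512,-15/128,-7/64,-3/32,-1/16,0]  gives -1975/16384

-1975/16384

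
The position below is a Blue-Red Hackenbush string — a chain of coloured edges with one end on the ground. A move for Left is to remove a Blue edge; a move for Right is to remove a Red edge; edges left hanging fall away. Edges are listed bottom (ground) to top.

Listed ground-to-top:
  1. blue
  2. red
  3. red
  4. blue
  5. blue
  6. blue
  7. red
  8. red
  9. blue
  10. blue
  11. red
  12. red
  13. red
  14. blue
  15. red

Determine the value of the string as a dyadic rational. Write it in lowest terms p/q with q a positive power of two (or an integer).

value(b) = { 0 |  } gives 1
value(br) = { 0 | 1 } gives 1/2
value(brr) = { 0 | 1/2 1 } gives 1/4
value(brrb) = { 0 1/4 | 1/2 1 } gives 3/8
value(brrbb) = { 0 1/4 3/8 | 1/2 1 } gives 7/16
value(brrbbb) = { 0 1/4 3/8 7/16 | 1/2 1 } gives 15/32
value(brrbbbr) = { 0 1/4 3/8 7/16 | 15/32 1/2 1 } gives 29/64
value(brrbbbrr) = { 0 1/4 3/8 7/16 | 29/64 15/32 1/2 1 } gives 57/128
value(brrbbbrrb) = { 0 1/4 3/8 7/16 57/128 | 29/64 15/32 1/2 1 } gives 115/256
value(brrbbbrrbb) = { 0 1/4 3/8 7/16 57/128 115/256 | 29/64 15/32 1/2 1 } gives 231/512
value(brrbbbrrbbr) = { 0 1/4 3/8 7/16 57/128 115/256 | 231/512 29/64 15/32 1/2 1 } gives 461/1024
value(brrbbbrrbbrr) = { 0 1/4 3/8 7/16 57/128 115/256 | 461/1024 231/512 29/64 15/32 1/2 1 } gives 921/2048
value(brrbbbrrbbrrr) = { 0 1/4 3/8 7/16 57/128 115/256 | 921/2048 461/1024 231/512 29/64 15/32 1/2 1 } gives 1841/4096
value(brrbbbrrbbrrrb) = { 0 1/4 3/8 7/16 57/128 115/256 1841/4096 | 921/2048 461/1024 231/512 29/64 15/32 1/2 1 } gives 3683/8192
value(brrbbbrrbbrrrbr) = { 0 1/4 3/8 7/16 57/128 115/256 1841/4096 | 3683/8192 921/2048 461/1024 231/512 29/64 15/32 1/2 1 } gives 7365/16384

7365/16384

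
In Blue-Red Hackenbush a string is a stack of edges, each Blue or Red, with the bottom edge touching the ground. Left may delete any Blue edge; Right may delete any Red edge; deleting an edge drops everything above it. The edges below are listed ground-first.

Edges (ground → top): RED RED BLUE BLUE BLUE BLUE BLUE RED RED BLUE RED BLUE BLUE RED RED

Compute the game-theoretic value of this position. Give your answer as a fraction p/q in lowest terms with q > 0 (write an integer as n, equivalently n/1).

1 of 15 · R · max L −∞ · min R 0 — -1
2 of 15 · RR · max L −∞ · min R -1 — -2
3 of 15 · RRB · max L -2 · min R -1 — -3/2
4 of 15 · RRBB · max L -3/2 · min R -1 — -5/4
5 of 15 · RRBBB · max L -5/4 · min R -1 — -9/8
6 of 15 · RRBBBB · max L -9/8 · min R -1 — -17/16
7 of 15 · RRBBBBB · max L -17/16 · min R -1 — -33/32
8 of 15 · RRBBBBBR · max L -17/16 · min R -33/32 — -67/64
9 of 15 · RRBBBBBRR · max L -17/16 · min R -67/64 — -135/128
10 of 15 · RRBBBBBRRB · max L -135/128 · min R -67/64 — -269/256
11 of 15 · RRBBBBBRRBR · max L -135/128 · min R -269/256 — -539/512
12 of 15 · RRBBBBBRRBRB · max L -539/512 · min R -269/256 — -1077/1024
13 of 15 · RRBBBBBRRBRBB · max L -1077/1024 · min R -269/256 — -2153/2048
14 of 15 · RRBBBBBRRBRBBR · max L -1077/1024 · min R -2153/2048 — -4307/4096
15 of 15 · RRBBBBBRRBRBBRR · max L -1077/1024 · min R -4307/4096 — -8615/8192

-8615/8192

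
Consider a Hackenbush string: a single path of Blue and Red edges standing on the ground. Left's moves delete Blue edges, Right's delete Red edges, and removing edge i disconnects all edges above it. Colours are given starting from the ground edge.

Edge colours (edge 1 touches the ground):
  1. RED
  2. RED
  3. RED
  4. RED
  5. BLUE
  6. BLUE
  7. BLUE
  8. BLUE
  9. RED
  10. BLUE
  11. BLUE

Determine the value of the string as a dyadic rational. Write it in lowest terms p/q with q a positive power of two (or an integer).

val(R) = { ∅ | 0 } — -1
val(RR) = { ∅ | -1 0 } — -2
val(RRR) = { ∅ | -2 -1 0 } — -3
val(RRRR) = { ∅ | -3 -2 -1 0 } — -4
val(RRRRB) = { -4 | -3 -2 -1 0 } — -7/2
val(RRRRBB) = { -4 -7/2 | -3 -2 -1 0 } — -13/4
val(RRRRBBB) = { -4 -7/2 -13/4 | -3 -2 -1 0 } — -25/8
val(RRRRBBBB) = { -4 -7/2 -13/4 -25/8 | -3 -2 -1 0 } — -49/16
val(RRRRBBBBR) = { -4 -7/2 -13/4 -25/8 | -49/16 -3 -2 -1 0 } — -99/32
val(RRRRBBBBRB) = { -4 -7/2 -13/4 -25/8 -99/32 | -49/16 -3 -2 -1 0 } — -197/64
val(RRRRBBBBRBB) = { -4 -7/2 -13/4 -25/8 -99/32 -197/64 | -49/16 -3 -2 -1 0 } — -393/128

-393/128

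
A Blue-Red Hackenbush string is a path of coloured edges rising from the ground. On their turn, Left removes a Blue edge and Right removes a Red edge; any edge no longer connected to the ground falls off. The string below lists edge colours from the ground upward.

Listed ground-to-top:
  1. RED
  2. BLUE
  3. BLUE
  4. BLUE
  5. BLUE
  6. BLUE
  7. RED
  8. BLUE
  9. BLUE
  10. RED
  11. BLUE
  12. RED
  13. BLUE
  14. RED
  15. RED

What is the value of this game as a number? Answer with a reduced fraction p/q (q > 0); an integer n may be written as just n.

-599/16384

Build v(s[:k]) for k = 1..15, string s = RED BLUE BLUE BLUE BLUE BLUE RED BLUE BLUE RED BLUE RED BLUE RED RED.
R: Left { ∅ }, Right { 0 } = simplest -1
RB: Left { -1 }, Right { 0 } = simplest -1/2
RBB: Left { -1 -1/2 }, Right { 0 } = simplest -1/4
RBBB: Left { -1 -1/2 -1/4 }, Right { 0 } = simplest -1/8
RBBBB: Left { -1 -1/2 -1/4 -1/8 }, Right { 0 } = simplest -1/16
RBBBBB: Left { -1 -1/2 -1/4 -1/8 -1/16 }, Right { 0 } = simplest -1/32
RBBBBBR: Left { -1 -1/2 -1/4 -1/8 -1/16 }, Right { -1/32 0 } = simplest -3/64
RBBBBBRB: Left { -1 -1/2 -1/4 -1/8 -1/16 -3/64 }, Right { -1/32 0 } = simplest -5/128
RBBBBBRBB: Left { -1 -1/2 -1/4 -1/8 -1/16 -3/64 -5/128 }, Right { -1/32 0 } = simplest -9/256
RBBBBBRBBR: Left { -1 -1/2 -1/4 -1/8 -1/16 -3/64 -5/128 }, Right { -9/256 -1/32 0 } = simplest -19/512
RBBBBBRBBRB: Left { -1 -1/2 -1/4 -1/8 -1/16 -3/64 -5/128 -19/512 }, Right { -9/256 -1/32 0 } = simplest -37/1024
RBBBBBRBBRBR: Left { -1 -1/2 -1/4 -1/8 -1/16 -3/64 -5/128 -19/512 }, Right { -37/1024 -9/256 -1/32 0 } = simplest -75/2048
RBBBBBRBBRBRB: Left { -1 -1/2 -1/4 -1/8 -1/16 -3/64 -5/128 -19/512 -75/2048 }, Right { -37/1024 -9/256 -1/32 0 } = simplest -149/4096
RBBBBBRBBRBRBR: Left { -1 -1/2 -1/4 -1/8 -1/16 -3/64 -5/128 -19/512 -75/2048 }, Right { -149/4096 -37/1024 -9/256 -1/32 0 } = simplest -299/8192
RBBBBBRBBRBRBRR: Left { -1 -1/2 -1/4 -1/8 -1/16 -3/64 -5/128 -19/512 -75/2048 }, Right { -299/8192 -149/4096 -37/1024 -9/256 -1/32 0 } = simplest -599/16384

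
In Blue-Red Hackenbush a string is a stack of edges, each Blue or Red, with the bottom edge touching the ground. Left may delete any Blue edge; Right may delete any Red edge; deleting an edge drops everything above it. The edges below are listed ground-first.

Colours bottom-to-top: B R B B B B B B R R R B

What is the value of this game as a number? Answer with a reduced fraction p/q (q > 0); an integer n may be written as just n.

2019/2048

Build G(s[:k]) for k = 1..12, string s = B R B B B B B B R R R B.
B: Left { 0 }, Right { · } => simplest 1
BR: Left { 0 }, Right { 1 } => simplest 1/2
BRB: Left { 0; 1/2 }, Right { 1 } => simplest 3/4
BRBB: Left { 0; 1/2; 3/4 }, Right { 1 } => simplest 7/8
BRBBB: Left { 0; 1/2; 3/4; 7/8 }, Right { 1 } => simplest 15/16
BRBBBB: Left { 0; 1/2; 3/4; 7/8; 15/16 }, Right { 1 } => simplest 31/32
BRBBBBB: Left { 0; 1/2; 3/4; 7/8; 15/16; 31/32 }, Right { 1 } => simplest 63/64
BRBBBBBB: Left { 0; 1/2; 3/4; 7/8; 15/16; 31/32; 63/64 }, Right { 1 } => simplest 127/128
BRBBBBBBR: Left { 0; 1/2; 3/4; 7/8; 15/16; 31/32; 63/64 }, Right { 127/128; 1 } => simplest 253/256
BRBBBBBBRR: Left { 0; 1/2; 3/4; 7/8; 15/16; 31/32; 63/64 }, Right { 253/256; 127/128; 1 } => simplest 505/512
BRBBBBBBRRR: Left { 0; 1/2; 3/4; 7/8; 15/16; 31/32; 63/64 }, Right { 505/512; 253/256; 127/128; 1 } => simplest 1009/1024
BRBBBBBBRRRB: Left { 0; 1/2; 3/4; 7/8; 15/16; 31/32; 63/64; 1009/1024 }, Right { 505/512; 253/256; 127/128; 1 } => simplest 2019/2048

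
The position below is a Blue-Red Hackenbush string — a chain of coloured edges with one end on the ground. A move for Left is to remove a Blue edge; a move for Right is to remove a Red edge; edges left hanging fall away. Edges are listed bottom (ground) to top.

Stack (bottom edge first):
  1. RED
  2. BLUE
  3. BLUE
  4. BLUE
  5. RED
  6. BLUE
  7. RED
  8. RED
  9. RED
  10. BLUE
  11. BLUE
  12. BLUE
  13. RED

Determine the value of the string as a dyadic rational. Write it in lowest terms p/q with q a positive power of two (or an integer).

step 1: add RED to get R; options L={ (no moves) } R={ 0 } = -1
step 2: add BLUE to get RB; options L={ -1 } R={ 0 } = -1/2
step 3: add BLUE to get RBB; options L={ -1, -1/2 } R={ 0 } = -1/4
step 4: add BLUE to get RBBB; options L={ -1, -1/2, -1/4 } R={ 0 } = -1/8
step 5: add RED to get RBBBR; options L={ -1, -1/2, -1/4 } R={ -1/8, 0 } = -3/16
step 6: add BLUE to get RBBBRB; options L={ -1, -1/2, -1/4, -3/16 } R={ -1/8, 0 } = -5/32
step 7: add RED to get RBBBRBR; options L={ -1, -1/2, -1/4, -3/16 } R={ -5/32, -1/8, 0 } = -11/64
step 8: add RED to get RBBBRBRR; options L={ -1, -1/2, -1/4, -3/16 } R={ -11/64, -5/32, -1/8, 0 } = -23/128
step 9: add RED to get RBBBRBRRR; options L={ -1, -1/2, -1/4, -3/16 } R={ -23/128, -11/64, -5/32, -1/8, 0 } = -47/256
step 10: add BLUE to get RBBBRBRRRB; options L={ -1, -1/2, -1/4, -3/16, -47/256 } R={ -23/128, -11/64, -5/32, -1/8, 0 } = -93/512
step 11: add BLUE to get RBBBRBRRRBB; options L={ -1, -1/2, -1/4, -3/16, -47/256, -93/512 } R={ -23/128, -11/64, -5/32, -1/8, 0 } = -185/1024
step 12: add BLUE to get RBBBRBRRRBBB; options L={ -1, -1/2, -1/4, -3/16, -47/256, -93/512, -185/1024 } R={ -23/128, -11/64, -5/32, -1/8, 0 } = -369/2048
step 13: add RED to get RBBBRBRRRBBBR; options L={ -1, -1/2, -1/4, -3/16, -47/256, -93/512, -185/1024 } R={ -369/2048, -23/128, -11/64, -5/32, -1/8, 0 } = -739/4096

-739/4096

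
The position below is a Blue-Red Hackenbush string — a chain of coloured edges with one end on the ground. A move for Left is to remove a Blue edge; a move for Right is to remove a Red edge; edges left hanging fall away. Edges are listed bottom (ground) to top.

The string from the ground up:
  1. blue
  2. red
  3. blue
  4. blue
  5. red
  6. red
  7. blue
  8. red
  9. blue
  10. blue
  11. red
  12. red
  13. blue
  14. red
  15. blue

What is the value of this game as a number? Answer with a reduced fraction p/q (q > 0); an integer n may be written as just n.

13003/16384

Prefix values for blue red blue blue red red blue red blue blue red red blue red blue via {L|R} + simplicity:
value_1 [b]  L=[0]  R=[·]  so 1
value_2 [br]  L=[0]  R=[1]  so 1/2
value_3 [brb]  L=[0, 1/2]  R=[1]  so 3/4
value_4 [brbb]  L=[0, 1/2, 3/4]  R=[1]  so 7/8
value_5 [brbbr]  L=[0, 1/2, 3/4]  R=[7/8, 1]  so 13/16
value_6 [brbbrr]  L=[0, 1/2, 3/4]  R=[13/16, 7/8, 1]  so 25/32
value_7 [brbbrrb]  L=[0, 1/2, 3/4, 25/32]  R=[13/16, 7/8, 1]  so 51/64
value_8 [brbbrrbr]  L=[0, 1/2, 3/4, 25/32]  R=[51/64, 13/16, 7/8, 1]  so 101/128
value_9 [brbbrrbrb]  L=[0, 1/2, 3/4, 25/32, 101/128]  R=[51/64, 13/16, 7/8, 1]  so 203/256
value_10 [brbbrrbrbb]  L=[0, 1/2, 3/4, 25/32, 101/128, 203/256]  R=[51/64, 13/16, 7/8, 1]  so 407/512
value_11 [brbbrrbrbbr]  L=[0, 1/2, 3/4, 25/32, 101/128, 203/256]  R=[407/512, 51/64, 13/16, 7/8, 1]  so 813/1024
value_12 [brbbrrbrbbrr]  L=[0, 1/2, 3/4, 25/32, 101/128, 203/256]  R=[813/1024, 407/512, 51/64, 13/16, 7/8, 1]  so 1625/2048
value_13 [brbbrrbrbbrrb]  L=[0, 1/2, 3/4, 25/32, 101/128, 203/256, 1625/2048]  R=[813/1024, 407/512, 51/64, 13/16, 7/8, 1]  so 3251/4096
value_14 [brbbrrbrbbrrbr]  L=[0, 1/2, 3/4, 25/32, 101/128, 203/256, 1625/2048]  R=[3251/4096, 813/1024, 407/512, 51/64, 13/16, 7/8, 1]  so 6501/8192
value_15 [brbbrrbrbbrrbrb]  L=[0, 1/2, 3/4, 25/32, 101/128, 203/256, 1625/2048, 6501/8192]  R=[3251/4096, 813/1024, 407/512, 51/64, 13/16, 7/8, 1]  so 13003/16384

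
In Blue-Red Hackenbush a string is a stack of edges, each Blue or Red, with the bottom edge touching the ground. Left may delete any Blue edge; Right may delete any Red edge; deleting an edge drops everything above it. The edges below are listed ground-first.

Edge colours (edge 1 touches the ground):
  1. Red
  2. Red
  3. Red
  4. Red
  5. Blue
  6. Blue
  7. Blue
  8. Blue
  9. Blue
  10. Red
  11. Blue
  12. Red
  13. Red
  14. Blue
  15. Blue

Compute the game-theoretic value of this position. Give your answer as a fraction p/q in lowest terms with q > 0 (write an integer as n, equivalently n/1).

-6233/2048

Build G(s[:k]) for k = 1..15, string s = Red Red Red Red Blue Blue Blue Blue Blue Red Blue Red Red Blue Blue.
edge 1 of 15 (Red): { none | 0 } ⇒ -1
edge 2 of 15 (Red): { none | -1, 0 } ⇒ -2
edge 3 of 15 (Red): { none | -2, -1, 0 } ⇒ -3
edge 4 of 15 (Red): { none | -3, -2, -1, 0 } ⇒ -4
edge 5 of 15 (Blue): { -4 | -3, -2, -1, 0 } ⇒ -7/2
edge 6 of 15 (Blue): { -4, -7/2 | -3, -2, -1, 0 } ⇒ -13/4
edge 7 of 15 (Blue): { -4, -7/2, -13/4 | -3, -2, -1, 0 } ⇒ -25/8
edge 8 of 15 (Blue): { -4, -7/2, -13/4, -25/8 | -3, -2, -1, 0 } ⇒ -49/16
edge 9 of 15 (Blue): { -4, -7/2, -13/4, -25/8, -49/16 | -3, -2, -1, 0 } ⇒ -97/32
edge 10 of 15 (Red): { -4, -7/2, -13/4, -25/8, -49/16 | -97/32, -3, -2, -1, 0 } ⇒ -195/64
edge 11 of 15 (Blue): { -4, -7/2, -13/4, -25/8, -49/16, -195/64 | -97/32, -3, -2, -1, 0 } ⇒ -389/128
edge 12 of 15 (Red): { -4, -7/2, -13/4, -25/8, -49/16, -195/64 | -389/128, -97/32, -3, -2, -1, 0 } ⇒ -779/256
edge 13 of 15 (Red): { -4, -7/2, -13/4, -25/8, -49/16, -195/64 | -779/256, -389/128, -97/32, -3, -2, -1, 0 } ⇒ -1559/512
edge 14 of 15 (Blue): { -4, -7/2, -13/4, -25/8, -49/16, -195/64, -1559/512 | -779/256, -389/128, -97/32, -3, -2, -1, 0 } ⇒ -3117/1024
edge 15 of 15 (Blue): { -4, -7/2, -13/4, -25/8, -49/16, -195/64, -1559/512, -3117/1024 | -779/256, -389/128, -97/32, -3, -2, -1, 0 } ⇒ -6233/2048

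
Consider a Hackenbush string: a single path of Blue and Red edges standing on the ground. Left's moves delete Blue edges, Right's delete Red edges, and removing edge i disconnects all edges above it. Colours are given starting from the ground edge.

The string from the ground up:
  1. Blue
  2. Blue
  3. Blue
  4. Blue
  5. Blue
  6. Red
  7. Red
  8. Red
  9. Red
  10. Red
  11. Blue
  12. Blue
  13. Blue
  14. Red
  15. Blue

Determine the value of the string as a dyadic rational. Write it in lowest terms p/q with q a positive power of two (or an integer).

4155/1024

edge 1 of 15 (Blue): { 0 | (no moves) } => 1
edge 2 of 15 (Blue): { 0,1 | (no moves) } => 2
edge 3 of 15 (Blue): { 0,1,2 | (no moves) } => 3
edge 4 of 15 (Blue): { 0,1,2,3 | (no moves) } => 4
edge 5 of 15 (Blue): { 0,1,2,3,4 | (no moves) } => 5
edge 6 of 15 (Red): { 0,1,2,3,4 | 5 } => 9/2
edge 7 of 15 (Red): { 0,1,2,3,4 | 9/2,5 } => 17/4
edge 8 of 15 (Red): { 0,1,2,3,4 | 17/4,9/2,5 } => 33/8
edge 9 of 15 (Red): { 0,1,2,3,4 | 33/8,17/4,9/2,5 } => 65/16
edge 10 of 15 (Red): { 0,1,2,3,4 | 65/16,33/8,17/4,9/2,5 } => 129/32
edge 11 of 15 (Blue): { 0,1,2,3,4,129/32 | 65/16,33/8,17/4,9/2,5 } => 259/64
edge 12 of 15 (Blue): { 0,1,2,3,4,129/32,259/64 | 65/16,33/8,17/4,9/2,5 } => 519/128
edge 13 of 15 (Blue): { 0,1,2,3,4,129/32,259/64,519/128 | 65/16,33/8,17/4,9/2,5 } => 1039/256
edge 14 of 15 (Red): { 0,1,2,3,4,129/32,259/64,519/128 | 1039/256,65/16,33/8,17/4,9/2,5 } => 2077/512
edge 15 of 15 (Blue): { 0,1,2,3,4,129/32,259/64,519/128,2077/512 | 1039/256,65/16,33/8,17/4,9/2,5 } => 4155/1024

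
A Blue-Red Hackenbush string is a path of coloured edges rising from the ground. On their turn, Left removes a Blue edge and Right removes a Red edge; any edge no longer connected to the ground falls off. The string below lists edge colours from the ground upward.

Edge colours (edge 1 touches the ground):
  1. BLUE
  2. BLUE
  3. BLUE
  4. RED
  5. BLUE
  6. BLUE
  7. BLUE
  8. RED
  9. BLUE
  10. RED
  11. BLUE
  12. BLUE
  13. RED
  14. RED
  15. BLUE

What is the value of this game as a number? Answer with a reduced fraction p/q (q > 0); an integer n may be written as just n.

edge 1 of 15 (BLUE): { 0 | · } ⇒ 1
edge 2 of 15 (BLUE): { 0 1 | · } ⇒ 2
edge 3 of 15 (BLUE): { 0 1 2 | · } ⇒ 3
edge 4 of 15 (RED): { 0 1 2 | 3 } ⇒ 5/2
edge 5 of 15 (BLUE): { 0 1 2 5/2 | 3 } ⇒ 11/4
edge 6 of 15 (BLUE): { 0 1 2 5/2 11/4 | 3 } ⇒ 23/8
edge 7 of 15 (BLUE): { 0 1 2 5/2 11/4 23/8 | 3 } ⇒ 47/16
edge 8 of 15 (RED): { 0 1 2 5/2 11/4 23/8 | 47/16 3 } ⇒ 93/32
edge 9 of 15 (BLUE): { 0 1 2 5/2 11/4 23/8 93/32 | 47/16 3 } ⇒ 187/64
edge 10 of 15 (RED): { 0 1 2 5/2 11/4 23/8 93/32 | 187/64 47/16 3 } ⇒ 373/128
edge 11 of 15 (BLUE): { 0 1 2 5/2 11/4 23/8 93/32 373/128 | 187/64 47/16 3 } ⇒ 747/256
edge 12 of 15 (BLUE): { 0 1 2 5/2 11/4 23/8 93/32 373/128 747/256 | 187/64 47/16 3 } ⇒ 1495/512
edge 13 of 15 (RED): { 0 1 2 5/2 11/4 23/8 93/32 373/128 747/256 | 1495/512 187/64 47/16 3 } ⇒ 2989/1024
edge 14 of 15 (RED): { 0 1 2 5/2 11/4 23/8 93/32 373/128 747/256 | 2989/1024 1495/512 187/64 47/16 3 } ⇒ 5977/2048
edge 15 of 15 (BLUE): { 0 1 2 5/2 11/4 23/8 93/32 373/128 747/256 5977/2048 | 2989/1024 1495/512 187/64 47/16 3 } ⇒ 11955/4096

11955/4096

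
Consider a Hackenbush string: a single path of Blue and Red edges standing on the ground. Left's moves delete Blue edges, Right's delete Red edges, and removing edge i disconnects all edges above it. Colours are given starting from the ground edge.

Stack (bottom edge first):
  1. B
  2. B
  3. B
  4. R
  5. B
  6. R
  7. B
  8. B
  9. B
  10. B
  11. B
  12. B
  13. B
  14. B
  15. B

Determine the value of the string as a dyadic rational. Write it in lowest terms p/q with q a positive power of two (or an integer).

val_1 [B]  L=[0]  R=[∅]  ⇒ 1
val_2 [BB]  L=[0 1]  R=[∅]  ⇒ 2
val_3 [BBB]  L=[0 1 2]  R=[∅]  ⇒ 3
val_4 [BBBR]  L=[0 1 2]  R=[3]  ⇒ 5/2
val_5 [BBBRB]  L=[0 1 2 5/2]  R=[3]  ⇒ 11/4
val_6 [BBBRBR]  L=[0 1 2 5/2]  R=[11/4 3]  ⇒ 21/8
val_7 [BBBRBRB]  L=[0 1 2 5/2 21/8]  R=[11/4 3]  ⇒ 43/16
val_8 [BBBRBRBB]  L=[0 1 2 5/2 21/8 43/16]  R=[11/4 3]  ⇒ 87/32
val_9 [BBBRBRBBB]  L=[0 1 2 5/2 21/8 43/16 87/32]  R=[11/4 3]  ⇒ 175/64
val_10 [BBBRBRBBBB]  L=[0 1 2 5/2 21/8 43/16 87/32 175/64]  R=[11/4 3]  ⇒ 351/128
val_11 [BBBRBRBBBBB]  L=[0 1 2 5/2 21/8 43/16 87/32 175/64 351/128]  R=[11/4 3]  ⇒ 703/256
val_12 [BBBRBRBBBBBB]  L=[0 1 2 5/2 21/8 43/16 87/32 175/64 351/128 703/256]  R=[11/4 3]  ⇒ 1407/512
val_13 [BBBRBRBBBBBBB]  L=[0 1 2 5/2 21/8 43/16 87/32 175/64 351/128 703/256 1407/512]  R=[11/4 3]  ⇒ 2815/1024
val_14 [BBBRBRBBBBBBBB]  L=[0 1 2 5/2 21/8 43/16 87/32 175/64 351/128 703/256 1407/512 2815/1024]  R=[11/4 3]  ⇒ 5631/2048
val_15 [BBBRBRBBBBBBBBB]  L=[0 1 2 5/2 21/8 43/16 87/32 175/64 351/128 703/256 1407/512 2815/1024 5631/2048]  R=[11/4 3]  ⇒ 11263/4096

11263/4096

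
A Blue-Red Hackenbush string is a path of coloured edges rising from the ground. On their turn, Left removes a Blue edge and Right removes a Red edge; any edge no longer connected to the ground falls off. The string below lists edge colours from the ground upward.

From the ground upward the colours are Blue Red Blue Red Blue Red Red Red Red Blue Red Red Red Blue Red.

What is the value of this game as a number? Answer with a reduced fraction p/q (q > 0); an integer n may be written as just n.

Prefix values for Blue Red Blue Red Blue Red Red Red Red Blue Red Red Red Blue Red via {L|R} + simplicity:
B: Left { 0 }, Right { ∅ } -> simplest 1
BR: Left { 0 }, Right { 1 } -> simplest 1/2
BRB: Left { 0 1/2 }, Right { 1 } -> simplest 3/4
BRBR: Left { 0 1/2 }, Right { 3/4 1 } -> simplest 5/8
BRBRB: Left { 0 1/2 5/8 }, Right { 3/4 1 } -> simplest 11/16
BRBRBR: Left { 0 1/2 5/8 }, Right { 11/16 3/4 1 } -> simplest 21/32
BRBRBRR: Left { 0 1/2 5/8 }, Right { 21/32 11/16 3/4 1 } -> simplest 41/64
BRBRBRRR: Left { 0 1/2 5/8 }, Right { 41/64 21/32 11/16 3/4 1 } -> simplest 81/128
BRBRBRRRR: Left { 0 1/2 5/8 }, Right { 81/128 41/64 21/32 11/16 3/4 1 } -> simplest 161/256
BRBRBRRRRB: Left { 0 1/2 5/8 161/256 }, Right { 81/128 41/64 21/32 11/16 3/4 1 } -> simplest 323/512
BRBRBRRRRBR: Left { 0 1/2 5/8 161/256 }, Right { 323/512 81/128 41/64 21/32 11/16 3/4 1 } -> simplest 645/1024
BRBRBRRRRBRR: Left { 0 1/2 5/8 161/256 }, Right { 645/1024 323/512 81/128 41/64 21/32 11/16 3/4 1 } -> simplest 1289/2048
BRBRBRRRRBRRR: Left { 0 1/2 5/8 161/256 }, Right { 1289/2048 645/1024 323/512 81/128 41/64 21/32 11/16 3/4 1 } -> simplest 2577/4096
BRBRBRRRRBRRRB: Left { 0 1/2 5/8 161/256 2577/4096 }, Right { 1289/2048 645/1024 323/512 81/128 41/64 21/32 11/16 3/4 1 } -> simplest 5155/8192
BRBRBRRRRBRRRBR: Left { 0 1/2 5/8 161/256 2577/4096 }, Right { 5155/8192 1289/2048 645/1024 323/512 81/128 41/64 21/32 11/16 3/4 1 } -> simplest 10309/16384

10309/16384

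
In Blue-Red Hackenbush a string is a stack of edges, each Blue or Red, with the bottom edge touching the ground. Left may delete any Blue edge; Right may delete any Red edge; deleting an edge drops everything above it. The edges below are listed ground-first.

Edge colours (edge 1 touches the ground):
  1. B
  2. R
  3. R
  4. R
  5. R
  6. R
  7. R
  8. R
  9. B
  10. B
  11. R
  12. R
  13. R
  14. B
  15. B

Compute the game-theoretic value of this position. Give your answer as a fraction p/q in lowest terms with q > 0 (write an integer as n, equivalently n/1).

199/16384

step 1: add B to get B; options L={ 0 } R={ (no moves) } so 1
step 2: add R to get BR; options L={ 0 } R={ 1 } so 1/2
step 3: add R to get BRR; options L={ 0 } R={ 1/2,1 } so 1/4
step 4: add R to get BRRR; options L={ 0 } R={ 1/4,1/2,1 } so 1/8
step 5: add R to get BRRRR; options L={ 0 } R={ 1/8,1/4,1/2,1 } so 1/16
step 6: add R to get BRRRRR; options L={ 0 } R={ 1/16,1/8,1/4,1/2,1 } so 1/32
step 7: add R to get BRRRRRR; options L={ 0 } R={ 1/32,1/16,1/8,1/4,1/2,1 } so 1/64
step 8: add R to get BRRRRRRR; options L={ 0 } R={ 1/64,1/32,1/16,1/8,1/4,1/2,1 } so 1/128
step 9: add B to get BRRRRRRRB; options L={ 0,1/128 } R={ 1/64,1/32,1/16,1/8,1/4,1/2,1 } so 3/256
step 10: add B to get BRRRRRRRBB; options L={ 0,1/128,3/256 } R={ 1/64,1/32,1/16,1/8,1/4,1/2,1 } so 7/512
step 11: add R to get BRRRRRRRBBR; options L={ 0,1/128,3/256 } R={ 7/512,1/64,1/32,1/16,1/8,1/4,1/2,1 } so 13/1024
step 12: add R to get BRRRRRRRBBRR; options L={ 0,1/128,3/256 } R={ 13/1024,7/512,1/64,1/32,1/16,1/8,1/4,1/2,1 } so 25/2048
step 13: add R to get BRRRRRRRBBRRR; options L={ 0,1/128,3/256 } R={ 25/2048,13/1024,7/512,1/64,1/32,1/16,1/8,1/4,1/2,1 } so 49/4096
step 14: add B to get BRRRRRRRBBRRRB; options L={ 0,1/128,3/256,49/4096 } R={ 25/2048,13/1024,7/512,1/64,1/32,1/16,1/8,1/4,1/2,1 } so 99/8192
step 15: add B to get BRRRRRRRBBRRRBB; options L={ 0,1/128,3/256,49/4096,99/8192 } R={ 25/2048,13/1024,7/512,1/64,1/32,1/16,1/8,1/4,1/2,1 } so 199/16384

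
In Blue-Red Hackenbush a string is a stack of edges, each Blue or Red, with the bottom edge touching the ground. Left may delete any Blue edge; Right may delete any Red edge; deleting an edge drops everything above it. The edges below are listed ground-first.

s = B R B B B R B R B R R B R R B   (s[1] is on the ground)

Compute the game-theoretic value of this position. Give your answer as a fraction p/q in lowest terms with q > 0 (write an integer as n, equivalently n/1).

step 1: add B to get B; options L={ 0 } R={ — } -> 1
step 2: add R to get BR; options L={ 0 } R={ 1 } -> 1/2
step 3: add B to get BRB; options L={ 0; 1/2 } R={ 1 } -> 3/4
step 4: add B to get BRBB; options L={ 0; 1/2; 3/4 } R={ 1 } -> 7/8
step 5: add B to get BRBBB; options L={ 0; 1/2; 3/4; 7/8 } R={ 1 } -> 15/16
step 6: add R to get BRBBBR; options L={ 0; 1/2; 3/4; 7/8 } R={ 15/16; 1 } -> 29/32
step 7: add B to get BRBBBRB; options L={ 0; 1/2; 3/4; 7/8; 29/32 } R={ 15/16; 1 } -> 59/64
step 8: add R to get BRBBBRBR; options L={ 0; 1/2; 3/4; 7/8; 29/32 } R={ 59/64; 15/16; 1 } -> 117/128
step 9: add B to get BRBBBRBRB; options L={ 0; 1/2; 3/4; 7/8; 29/32; 117/128 } R={ 59/64; 15/16; 1 } -> 235/256
step 10: add R to get BRBBBRBRBR; options L={ 0; 1/2; 3/4; 7/8; 29/32; 117/128 } R={ 235/256; 59/64; 15/16; 1 } -> 469/512
step 11: add R to get BRBBBRBRBRR; options L={ 0; 1/2; 3/4; 7/8; 29/32; 117/128 } R={ 469/512; 235/256; 59/64; 15/16; 1 } -> 937/1024
step 12: add B to get BRBBBRBRBRRB; options L={ 0; 1/2; 3/4; 7/8; 29/32; 117/128; 937/1024 } R={ 469/512; 235/256; 59/64; 15/16; 1 } -> 1875/2048
step 13: add R to get BRBBBRBRBRRBR; options L={ 0; 1/2; 3/4; 7/8; 29/32; 117/128; 937/1024 } R={ 1875/2048; 469/512; 235/256; 59/64; 15/16; 1 } -> 3749/4096
step 14: add R to get BRBBBRBRBRRBRR; options L={ 0; 1/2; 3/4; 7/8; 29/32; 117/128; 937/1024 } R={ 3749/4096; 1875/2048; 469/512; 235/256; 59/64; 15/16; 1 } -> 7497/8192
step 15: add B to get BRBBBRBRBRRBRRB; options L={ 0; 1/2; 3/4; 7/8; 29/32; 117/128; 937/1024; 7497/8192 } R={ 3749/4096; 1875/2048; 469/512; 235/256; 59/64; 15/16; 1 } -> 14995/16384

14995/16384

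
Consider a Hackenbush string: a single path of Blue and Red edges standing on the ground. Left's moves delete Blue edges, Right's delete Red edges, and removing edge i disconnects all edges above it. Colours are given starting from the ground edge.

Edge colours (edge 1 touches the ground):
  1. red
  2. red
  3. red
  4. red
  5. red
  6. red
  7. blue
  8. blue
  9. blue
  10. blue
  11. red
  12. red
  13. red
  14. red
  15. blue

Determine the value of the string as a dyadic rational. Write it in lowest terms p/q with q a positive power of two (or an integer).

-2621/512

Recurse on prefixes of the 15-edge string red red red red red red blue blue blue blue red red red red blue:
1 of 15 · r · max L −∞ · min R 0 — -1
2 of 15 · rr · max L −∞ · min R -1 — -2
3 of 15 · rrr · max L −∞ · min R -2 — -3
4 of 15 · rrrr · max L −∞ · min R -3 — -4
5 of 15 · rrrrr · max L −∞ · min R -4 — -5
6 of 15 · rrrrrr · max L −∞ · min R -5 — -6
7 of 15 · rrrrrrb · max L -6 · min R -5 — -11/2
8 of 15 · rrrrrrbb · max L -11/2 · min R -5 — -21/4
9 of 15 · rrrrrrbbb · max L -21/4 · min R -5 — -41/8
10 of 15 · rrrrrrbbbb · max L -41/8 · min R -5 — -81/16
11 of 15 · rrrrrrbbbbr · max L -41/8 · min R -81/16 — -163/32
12 of 15 · rrrrrrbbbbrr · max L -41/8 · min R -163/32 — -327/64
13 of 15 · rrrrrrbbbbrrr · max L -41/8 · min R -327/64 — -655/128
14 of 15 · rrrrrrbbbbrrrr · max L -41/8 · min R -655/128 — -1311/256
15 of 15 · rrrrrrbbbbrrrrb · max L -1311/256 · min R -655/128 — -2621/512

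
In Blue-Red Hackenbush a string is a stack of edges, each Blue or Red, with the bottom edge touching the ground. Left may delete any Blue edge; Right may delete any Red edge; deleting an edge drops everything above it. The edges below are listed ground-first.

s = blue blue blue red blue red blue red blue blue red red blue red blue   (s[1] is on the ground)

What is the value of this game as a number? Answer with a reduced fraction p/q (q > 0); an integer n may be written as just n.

b: Left { 0 }, Right { none } = simplest 1
bb: Left { 0, 1 }, Right { none } = simplest 2
bbb: Left { 0, 1, 2 }, Right { none } = simplest 3
bbbr: Left { 0, 1, 2 }, Right { 3 } = simplest 5/2
bbbrb: Left { 0, 1, 2, 5/2 }, Right { 3 } = simplest 11/4
bbbrbr: Left { 0, 1, 2, 5/2 }, Right { 11/4, 3 } = simplest 21/8
bbbrbrb: Left { 0, 1, 2, 5/2, 21/8 }, Right { 11/4, 3 } = simplest 43/16
bbbrbrbr: Left { 0, 1, 2, 5/2, 21/8 }, Right { 43/16, 11/4, 3 } = simplest 85/32
bbbrbrbrb: Left { 0, 1, 2, 5/2, 21/8, 85/32 }, Right { 43/16, 11/4, 3 } = simplest 171/64
bbbrbrbrbb: Left { 0, 1, 2, 5/2, 21/8, 85/32, 171/64 }, Right { 43/16, 11/4, 3 } = simplest 343/128
bbbrbrbrbbr: Left { 0, 1, 2, 5/2, 21/8, 85/32, 171/64 }, Right { 343/128, 43/16, 11/4, 3 } = simplest 685/256
bbbrbrbrbbrr: Left { 0, 1, 2, 5/2, 21/8, 85/32, 171/64 }, Right { 685/256, 343/128, 43/16, 11/4, 3 } = simplest 1369/512
bbbrbrbrbbrrb: Left { 0, 1, 2, 5/2, 21/8, 85/32, 171/64, 1369/512 }, Right { 685/256, 343/128, 43/16, 11/4, 3 } = simplest 2739/1024
bbbrbrbrbbrrbr: Left { 0, 1, 2, 5/2, 21/8, 85/32, 171/64, 1369/512 }, Right { 2739/1024, 685/256, 343/128, 43/16, 11/4, 3 } = simplest 5477/2048
bbbrbrbrbbrrbrb: Left { 0, 1, 2, 5/2, 21/8, 85/32, 171/64, 1369/512, 5477/2048 }, Right { 2739/1024, 685/256, 343/128, 43/16, 11/4, 3 } = simplest 10955/4096

10955/4096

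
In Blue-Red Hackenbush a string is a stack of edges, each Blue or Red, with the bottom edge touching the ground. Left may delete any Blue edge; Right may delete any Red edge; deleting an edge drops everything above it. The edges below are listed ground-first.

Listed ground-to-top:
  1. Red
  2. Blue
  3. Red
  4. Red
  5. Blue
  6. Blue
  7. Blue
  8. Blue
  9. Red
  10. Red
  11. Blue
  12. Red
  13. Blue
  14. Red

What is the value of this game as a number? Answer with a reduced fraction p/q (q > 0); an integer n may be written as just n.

-6251/8192

G_1 [R]  L=[none]  R=[0]  ⇒ -1
G_2 [RB]  L=[-1]  R=[0]  ⇒ -1/2
G_3 [RBR]  L=[-1]  R=[-1/2, 0]  ⇒ -3/4
G_4 [RBRR]  L=[-1]  R=[-3/4, -1/2, 0]  ⇒ -7/8
G_5 [RBRRB]  L=[-1, -7/8]  R=[-3/4, -1/2, 0]  ⇒ -13/16
G_6 [RBRRBB]  L=[-1, -7/8, -13/16]  R=[-3/4, -1/2, 0]  ⇒ -25/32
G_7 [RBRRBBB]  L=[-1, -7/8, -13/16, -25/32]  R=[-3/4, -1/2, 0]  ⇒ -49/64
G_8 [RBRRBBBB]  L=[-1, -7/8, -13/16, -25/32, -49/64]  R=[-3/4, -1/2, 0]  ⇒ -97/128
G_9 [RBRRBBBBR]  L=[-1, -7/8, -13/16, -25/32, -49/64]  R=[-97/128, -3/4, -1/2, 0]  ⇒ -195/256
G_10 [RBRRBBBBRR]  L=[-1, -7/8, -13/16, -25/32, -49/64]  R=[-195/256, -97/128, -3/4, -1/2, 0]  ⇒ -391/512
G_11 [RBRRBBBBRRB]  L=[-1, -7/8, -13/16, -25/32, -49/64, -391/512]  R=[-195/256, -97/128, -3/4, -1/2, 0]  ⇒ -781/1024
G_12 [RBRRBBBBRRBR]  L=[-1, -7/8, -13/16, -25/32, -49/64, -391/512]  R=[-781/1024, -195/256, -97/128, -3/4, -1/2, 0]  ⇒ -1563/2048
G_13 [RBRRBBBBRRBRB]  L=[-1, -7/8, -13/16, -25/32, -49/64, -391/512, -1563/2048]  R=[-781/1024, -195/256, -97/128, -3/4, -1/2, 0]  ⇒ -3125/4096
G_14 [RBRRBBBBRRBRBR]  L=[-1, -7/8, -13/16, -25/32, -49/64, -391/512, -1563/2048]  R=[-3125/4096, -781/1024, -195/256, -97/128, -3/4, -1/2, 0]  ⇒ -6251/8192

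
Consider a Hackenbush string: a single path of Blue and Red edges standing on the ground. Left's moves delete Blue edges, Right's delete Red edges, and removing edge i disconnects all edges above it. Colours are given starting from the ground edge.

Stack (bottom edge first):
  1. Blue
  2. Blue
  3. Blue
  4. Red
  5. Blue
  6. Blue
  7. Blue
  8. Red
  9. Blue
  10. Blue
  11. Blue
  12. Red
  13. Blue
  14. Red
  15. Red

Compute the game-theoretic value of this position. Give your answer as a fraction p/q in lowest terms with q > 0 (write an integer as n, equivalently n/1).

12009/4096

value(B) = { 0 | ∅ } = 1
value(BB) = { 0,1 | ∅ } = 2
value(BBB) = { 0,1,2 | ∅ } = 3
value(BBBR) = { 0,1,2 | 3 } = 5/2
value(BBBRB) = { 0,1,2,5/2 | 3 } = 11/4
value(BBBRBB) = { 0,1,2,5/2,11/4 | 3 } = 23/8
value(BBBRBBB) = { 0,1,2,5/2,11/4,23/8 | 3 } = 47/16
value(BBBRBBBR) = { 0,1,2,5/2,11/4,23/8 | 47/16,3 } = 93/32
value(BBBRBBBRB) = { 0,1,2,5/2,11/4,23/8,93/32 | 47/16,3 } = 187/64
value(BBBRBBBRBB) = { 0,1,2,5/2,11/4,23/8,93/32,187/64 | 47/16,3 } = 375/128
value(BBBRBBBRBBB) = { 0,1,2,5/2,11/4,23/8,93/32,187/64,375/128 | 47/16,3 } = 751/256
value(BBBRBBBRBBBR) = { 0,1,2,5/2,11/4,23/8,93/32,187/64,375/128 | 751/256,47/16,3 } = 1501/512
value(BBBRBBBRBBBRB) = { 0,1,2,5/2,11/4,23/8,93/32,187/64,375/128,1501/512 | 751/256,47/16,3 } = 3003/1024
value(BBBRBBBRBBBRBR) = { 0,1,2,5/2,11/4,23/8,93/32,187/64,375/128,1501/512 | 3003/1024,751/256,47/16,3 } = 6005/2048
value(BBBRBBBRBBBRBRR) = { 0,1,2,5/2,11/4,23/8,93/32,187/64,375/128,1501/512 | 6005/2048,3003/1024,751/256,47/16,3 } = 12009/4096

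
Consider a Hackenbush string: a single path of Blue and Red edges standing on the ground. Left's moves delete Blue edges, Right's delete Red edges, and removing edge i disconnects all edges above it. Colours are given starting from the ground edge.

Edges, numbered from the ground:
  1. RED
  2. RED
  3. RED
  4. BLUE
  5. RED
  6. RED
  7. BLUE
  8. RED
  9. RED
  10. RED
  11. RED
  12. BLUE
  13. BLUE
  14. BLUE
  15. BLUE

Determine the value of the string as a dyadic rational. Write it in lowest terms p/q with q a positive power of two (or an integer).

-11745/4096

value(R) = {  | 0 } -> -1
value(RR) = {  | -1,0 } -> -2
value(RRR) = {  | -2,-1,0 } -> -3
value(RRRB) = { -3 | -2,-1,0 } -> -5/2
value(RRRBR) = { -3 | -5/2,-2,-1,0 } -> -11/4
value(RRRBRR) = { -3 | -11/4,-5/2,-2,-1,0 } -> -23/8
value(RRRBRRB) = { -3,-23/8 | -11/4,-5/2,-2,-1,0 } -> -45/16
value(RRRBRRBR) = { -3,-23/8 | -45/16,-11/4,-5/2,-2,-1,0 } -> -91/32
value(RRRBRRBRR) = { -3,-23/8 | -91/32,-45/16,-11/4,-5/2,-2,-1,0 } -> -183/64
value(RRRBRRBRRR) = { -3,-23/8 | -183/64,-91/32,-45/16,-11/4,-5/2,-2,-1,0 } -> -367/128
value(RRRBRRBRRRR) = { -3,-23/8 | -367/128,-183/64,-91/32,-45/16,-11/4,-5/2,-2,-1,0 } -> -735/256
value(RRRBRRBRRRRB) = { -3,-23/8,-735/256 | -367/128,-183/64,-91/32,-45/16,-11/4,-5/2,-2,-1,0 } -> -1469/512
value(RRRBRRBRRRRBB) = { -3,-23/8,-735/256,-1469/512 | -367/128,-183/64,-91/32,-45/16,-11/4,-5/2,-2,-1,0 } -> -2937/1024
value(RRRBRRBRRRRBBB) = { -3,-23/8,-735/256,-1469/512,-2937/1024 | -367/128,-183/64,-91/32,-45/16,-11/4,-5/2,-2,-1,0 } -> -5873/2048
value(RRRBRRBRRRRBBBB) = { -3,-23/8,-735/256,-1469/512,-2937/1024,-5873/2048 | -367/128,-183/64,-91/32,-45/16,-11/4,-5/2,-2,-1,0 } -> -11745/4096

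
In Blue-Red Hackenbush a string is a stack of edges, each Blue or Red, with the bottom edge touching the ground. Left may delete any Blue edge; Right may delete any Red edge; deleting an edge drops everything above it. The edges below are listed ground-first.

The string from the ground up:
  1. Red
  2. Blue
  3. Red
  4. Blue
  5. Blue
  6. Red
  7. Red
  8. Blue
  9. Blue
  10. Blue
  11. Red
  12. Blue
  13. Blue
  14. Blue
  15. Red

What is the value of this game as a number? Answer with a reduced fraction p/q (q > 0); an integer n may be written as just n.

-9763/16384

Build v(s[:k]) for k = 1..15, string s = Red Blue Red Blue Blue Red Red Blue Blue Blue Red Blue Blue Blue Red.
R: Left { — }, Right { 0 } -> simplest -1
RB: Left { -1 }, Right { 0 } -> simplest -1/2
RBR: Left { -1 }, Right { -1/2 0 } -> simplest -3/4
RBRB: Left { -1 -3/4 }, Right { -1/2 0 } -> simplest -5/8
RBRBB: Left { -1 -3/4 -5/8 }, Right { -1/2 0 } -> simplest -9/16
RBRBBR: Left { -1 -3/4 -5/8 }, Right { -9/16 -1/2 0 } -> simplest -19/32
RBRBBRR: Left { -1 -3/4 -5/8 }, Right { -19/32 -9/16 -1/2 0 } -> simplest -39/64
RBRBBRRB: Left { -1 -3/4 -5/8 -39/64 }, Right { -19/32 -9/16 -1/2 0 } -> simplest -77/128
RBRBBRRBB: Left { -1 -3/4 -5/8 -39/64 -77/128 }, Right { -19/32 -9/16 -1/2 0 } -> simplest -153/256
RBRBBRRBBB: Left { -1 -3/4 -5/8 -39/64 -77/128 -153/256 }, Right { -19/32 -9/16 -1/2 0 } -> simplest -305/512
RBRBBRRBBBR: Left { -1 -3/4 -5/8 -39/64 -77/128 -153/256 }, Right { -305/512 -19/32 -9/16 -1/2 0 } -> simplest -611/1024
RBRBBRRBBBRB: Left { -1 -3/4 -5/8 -39/64 -77/128 -153/256 -611/1024 }, Right { -305/512 -19/32 -9/16 -1/2 0 } -> simplest -1221/2048
RBRBBRRBBBRBB: Left { -1 -3/4 -5/8 -39/64 -77/128 -153/256 -611/1024 -1221/2048 }, Right { -305/512 -19/32 -9/16 -1/2 0 } -> simplest -2441/4096
RBRBBRRBBBRBBB: Left { -1 -3/4 -5/8 -39/64 -77/128 -153/256 -611/1024 -1221/2048 -2441/4096 }, Right { -305/512 -19/32 -9/16 -1/2 0 } -> simplest -4881/8192
RBRBBRRBBBRBBBR: Left { -1 -3/4 -5/8 -39/64 -77/128 -153/256 -611/1024 -1221/2048 -2441/4096 }, Right { -4881/8192 -305/512 -19/32 -9/16 -1/2 0 } -> simplest -9763/16384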